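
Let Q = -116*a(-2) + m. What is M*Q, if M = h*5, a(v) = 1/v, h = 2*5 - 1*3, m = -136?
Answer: -2730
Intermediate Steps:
h = 7 (h = 10 - 3 = 7)
a(v) = 1/v
Q = -78 (Q = -116/(-2) - 136 = -116*(-½) - 136 = 58 - 136 = -78)
M = 35 (M = 7*5 = 35)
M*Q = 35*(-78) = -2730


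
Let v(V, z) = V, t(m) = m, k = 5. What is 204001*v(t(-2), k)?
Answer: -408002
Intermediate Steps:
204001*v(t(-2), k) = 204001*(-2) = -408002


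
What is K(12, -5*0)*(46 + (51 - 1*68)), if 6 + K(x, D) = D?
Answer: -174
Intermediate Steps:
K(x, D) = -6 + D
K(12, -5*0)*(46 + (51 - 1*68)) = (-6 - 5*0)*(46 + (51 - 1*68)) = (-6 + 0)*(46 + (51 - 68)) = -6*(46 - 17) = -6*29 = -174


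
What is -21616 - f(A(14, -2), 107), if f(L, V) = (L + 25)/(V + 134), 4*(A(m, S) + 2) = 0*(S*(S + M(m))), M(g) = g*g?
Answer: -5209479/241 ≈ -21616.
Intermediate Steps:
M(g) = g²
A(m, S) = -2 (A(m, S) = -2 + (0*(S*(S + m²)))/4 = -2 + (¼)*0 = -2 + 0 = -2)
f(L, V) = (25 + L)/(134 + V)
-21616 - f(A(14, -2), 107) = -21616 - (25 - 2)/(134 + 107) = -21616 - 23/241 = -5209479/241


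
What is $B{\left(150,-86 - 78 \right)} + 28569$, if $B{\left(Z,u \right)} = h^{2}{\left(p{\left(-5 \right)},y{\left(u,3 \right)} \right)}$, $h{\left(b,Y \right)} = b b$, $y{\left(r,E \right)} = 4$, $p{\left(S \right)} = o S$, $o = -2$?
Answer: $38569$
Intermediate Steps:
$p{\left(S \right)} = - 2 S$
$h{\left(b,Y \right)} = b^{2}$
$B{\left(Z,u \right)} = 10000$ ($B{\left(Z,u \right)} = \left(\left(\left(-2\right) \left(-5\right)\right)^{2}\right)^{2} = \left(10^{2}\right)^{2} = 100^{2} = 10000$)
$B{\left(150,-86 - 78 \right)} + 28569 = 10000 + 28569 = 38569$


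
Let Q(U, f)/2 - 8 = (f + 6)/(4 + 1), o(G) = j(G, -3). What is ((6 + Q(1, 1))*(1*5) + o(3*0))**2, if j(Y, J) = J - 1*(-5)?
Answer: 15876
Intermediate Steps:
j(Y, J) = 5 + J (j(Y, J) = J + 5 = 5 + J)
o(G) = 2 (o(G) = 5 - 3 = 2)
Q(U, f) = 92/5 + 2*f/5 (Q(U, f) = 16 + 2*((f + 6)/(4 + 1)) = 16 + 2*((6 + f)/5) = 16 + 2*((6 + f)*(1/5)) = 16 + 2*(6/5 + f/5) = 16 + (12/5 + 2*f/5) = 92/5 + 2*f/5)
((6 + Q(1, 1))*(1*5) + o(3*0))**2 = ((6 + (92/5 + (2/5)*1))*(1*5) + 2)**2 = ((6 + (92/5 + 2/5))*5 + 2)**2 = ((6 + 94/5)*5 + 2)**2 = ((124/5)*5 + 2)**2 = (124 + 2)**2 = 126**2 = 15876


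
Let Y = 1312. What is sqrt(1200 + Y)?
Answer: 4*sqrt(157) ≈ 50.120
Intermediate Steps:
sqrt(1200 + Y) = sqrt(1200 + 1312) = sqrt(2512) = 4*sqrt(157)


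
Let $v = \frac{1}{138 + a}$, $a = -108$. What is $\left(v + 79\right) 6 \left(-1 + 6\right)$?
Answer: $2371$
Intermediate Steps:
$v = \frac{1}{30}$ ($v = \frac{1}{138 - 108} = \frac{1}{30} \approx 0.033333$)
$\left(v + 79\right) 6 \left(-1 + 6\right) = \left(\frac{1}{30} + 79\right) 6 \left(-1 + 6\right) = \frac{2371 \cdot 6 \cdot 5}{30} = \frac{2371}{30} \cdot 30 = 2371$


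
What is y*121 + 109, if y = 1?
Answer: 230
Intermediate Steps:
y*121 + 109 = 1*121 + 109 = 121 + 109 = 230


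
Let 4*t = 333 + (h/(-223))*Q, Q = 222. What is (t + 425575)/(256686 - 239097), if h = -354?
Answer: 379765747/15689388 ≈ 24.205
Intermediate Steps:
t = 152847/892 (t = (333 - 354/(-223)*222)/4 = (333 - 354*(-1/223)*222)/4 = (333 + (354/223)*222)/4 = (333 + 78588/223)/4 = (¼)*(152847/223) = 152847/892 ≈ 171.35)
(t + 425575)/(256686 - 239097) = (152847/892 + 425575)/(256686 - 239097) = (379765747/892)/17589 = (379765747/892)*(1/17589) = 379765747/15689388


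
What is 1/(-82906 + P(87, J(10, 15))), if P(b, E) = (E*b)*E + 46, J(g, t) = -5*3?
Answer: -1/63285 ≈ -1.5802e-5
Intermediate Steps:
J(g, t) = -15
P(b, E) = 46 + b*E² (P(b, E) = b*E² + 46 = 46 + b*E²)
1/(-82906 + P(87, J(10, 15))) = 1/(-82906 + (46 + 87*(-15)²)) = 1/(-82906 + (46 + 87*225)) = 1/(-82906 + (46 + 19575)) = 1/(-82906 + 19621) = 1/(-63285) = -1/63285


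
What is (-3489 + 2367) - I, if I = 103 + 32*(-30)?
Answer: -265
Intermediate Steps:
I = -857 (I = 103 - 960 = -857)
(-3489 + 2367) - I = (-3489 + 2367) - 1*(-857) = -1122 + 857 = -265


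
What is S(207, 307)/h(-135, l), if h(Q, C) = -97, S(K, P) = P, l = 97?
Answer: -307/97 ≈ -3.1649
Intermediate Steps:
S(207, 307)/h(-135, l) = 307/(-97) = 307*(-1/97) = -307/97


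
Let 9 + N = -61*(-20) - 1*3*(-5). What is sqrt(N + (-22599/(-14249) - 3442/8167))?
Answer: sqrt(16618686164879593339)/116371583 ≈ 35.031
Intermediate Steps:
N = 1226 (N = -9 + (-61*(-20) - 1*3*(-5)) = -9 + (1220 - 3*(-5)) = -9 + (1220 + 15) = -9 + 1235 = 1226)
sqrt(N + (-22599/(-14249) - 3442/8167)) = sqrt(1226 + (-22599/(-14249) - 3442/8167)) = sqrt(1226 + (-22599*(-1/14249) - 3442*1/8167)) = sqrt(1226 + (22599/14249 - 3442/8167)) = sqrt(1226 + 135520975/116371583) = sqrt(142807081733/116371583) = sqrt(16618686164879593339)/116371583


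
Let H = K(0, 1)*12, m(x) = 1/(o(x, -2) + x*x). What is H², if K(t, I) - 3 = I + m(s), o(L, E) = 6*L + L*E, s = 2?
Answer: 2401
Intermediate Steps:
o(L, E) = 6*L + E*L
m(x) = 1/(x² + 4*x) (m(x) = 1/(x*(6 - 2) + x*x) = 1/(x*4 + x²) = 1/(4*x + x²) = 1/(x² + 4*x))
K(t, I) = 37/12 + I (K(t, I) = 3 + (I + 1/(2*(4 + 2))) = 3 + (I + (½)/6) = 3 + (I + (½)*(⅙)) = 3 + (I + 1/12) = 3 + (1/12 + I) = 37/12 + I)
H = 49 (H = (37/12 + 1)*12 = (49/12)*12 = 49)
H² = 49² = 2401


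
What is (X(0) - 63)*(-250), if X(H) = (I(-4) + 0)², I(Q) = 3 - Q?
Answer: 3500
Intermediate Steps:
X(H) = 49 (X(H) = ((3 - 1*(-4)) + 0)² = ((3 + 4) + 0)² = (7 + 0)² = 7² = 49)
(X(0) - 63)*(-250) = (49 - 63)*(-250) = -14*(-250) = 3500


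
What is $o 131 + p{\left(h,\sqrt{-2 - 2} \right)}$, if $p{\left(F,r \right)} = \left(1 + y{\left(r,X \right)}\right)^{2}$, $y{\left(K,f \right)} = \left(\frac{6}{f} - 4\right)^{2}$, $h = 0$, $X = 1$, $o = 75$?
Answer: $9850$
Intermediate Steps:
$y{\left(K,f \right)} = \left(-4 + \frac{6}{f}\right)^{2}$
$p{\left(F,r \right)} = 25$ ($p{\left(F,r \right)} = \left(1 + 4 \cdot 1^{-2} \left(-3 + 2 \cdot 1\right)^{2}\right)^{2} = \left(1 + 4 \cdot 1 \left(-3 + 2\right)^{2}\right)^{2} = \left(1 + 4 \cdot 1 \left(-1\right)^{2}\right)^{2} = \left(1 + 4 \cdot 1 \cdot 1\right)^{2} = \left(1 + 4\right)^{2} = 5^{2} = 25$)
$o 131 + p{\left(h,\sqrt{-2 - 2} \right)} = 75 \cdot 131 + 25 = 9825 + 25 = 9850$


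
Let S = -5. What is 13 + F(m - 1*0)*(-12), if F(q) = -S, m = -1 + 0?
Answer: -47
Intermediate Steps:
m = -1
F(q) = 5 (F(q) = -1*(-5) = 5)
13 + F(m - 1*0)*(-12) = 13 + 5*(-12) = 13 - 60 = -47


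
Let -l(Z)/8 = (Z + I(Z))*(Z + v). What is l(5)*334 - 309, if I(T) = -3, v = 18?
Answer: -123221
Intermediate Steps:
l(Z) = -8*(-3 + Z)*(18 + Z) (l(Z) = -8*(Z - 3)*(Z + 18) = -8*(-3 + Z)*(18 + Z))
l(5)*334 - 309 = (432 - 120*5 - 8*5²)*334 - 309 = (432 - 600 - 8*25)*334 - 309 = (432 - 600 - 200)*334 - 309 = -368*334 - 309 = -122912 - 309 = -123221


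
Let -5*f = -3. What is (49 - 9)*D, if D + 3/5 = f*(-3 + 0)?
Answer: -96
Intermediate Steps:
f = ⅗ (f = -⅕*(-3) = ⅗ ≈ 0.60000)
D = -12/5 (D = -⅗ + 3*(-3 + 0)/5 = -⅗ + (⅗)*(-3) = -⅗ - 9/5 = -12/5 ≈ -2.4000)
(49 - 9)*D = (49 - 9)*(-12/5) = 40*(-12/5) = -96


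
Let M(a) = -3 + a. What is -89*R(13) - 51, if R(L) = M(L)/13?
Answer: -1553/13 ≈ -119.46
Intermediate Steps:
R(L) = -3/13 + L/13 (R(L) = (-3 + L)/13 = (-3 + L)*(1/13) = -3/13 + L/13)
-89*R(13) - 51 = -89*(-3/13 + (1/13)*13) - 51 = -89*(-3/13 + 1) - 51 = -89*10/13 - 51 = -890/13 - 51 = -1553/13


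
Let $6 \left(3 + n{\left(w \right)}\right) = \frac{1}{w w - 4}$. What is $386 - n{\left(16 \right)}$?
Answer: $\frac{588167}{1512} \approx 389.0$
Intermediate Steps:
$n{\left(w \right)} = -3 + \frac{1}{6 \left(-4 + w^{2}\right)}$ ($n{\left(w \right)} = -3 + \frac{1}{6 \left(w w - 4\right)} = -3 + \frac{1}{6 \left(w^{2} - 4\right)} = -3 + \frac{1}{6 \left(-4 + w^{2}\right)}$)
$386 - n{\left(16 \right)} = 386 - \frac{73 - 18 \cdot 16^{2}}{6 \left(-4 + 16^{2}\right)} = 386 - \frac{73 - 4608}{6 \left(-4 + 256\right)} = 386 - \frac{73 - 4608}{6 \cdot 252} = 386 - \frac{1}{6} \cdot \frac{1}{252} \left(-4535\right) = 386 - - \frac{4535}{1512} = 386 + \frac{4535}{1512} = \frac{588167}{1512}$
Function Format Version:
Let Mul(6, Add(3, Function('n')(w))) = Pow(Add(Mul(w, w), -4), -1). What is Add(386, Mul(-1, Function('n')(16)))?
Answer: Rational(588167, 1512) ≈ 389.00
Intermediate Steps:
Function('n')(w) = Add(-3, Mul(Rational(1, 6), Pow(Add(-4, Pow(w, 2)), -1))) (Function('n')(w) = Add(-3, Mul(Rational(1, 6), Pow(Add(Mul(w, w), -4), -1))) = Add(-3, Mul(Rational(1, 6), Pow(Add(Pow(w, 2), -4), -1))) = Add(-3, Mul(Rational(1, 6), Pow(Add(-4, Pow(w, 2)), -1))))
Add(386, Mul(-1, Function('n')(16))) = Add(386, Mul(-1, Mul(Rational(1, 6), Pow(Add(-4, Pow(16, 2)), -1), Add(73, Mul(-18, Pow(16, 2)))))) = Add(386, Mul(-1, Mul(Rational(1, 6), Pow(Add(-4, 256), -1), Add(73, Mul(-18, 256))))) = Add(386, Mul(-1, Mul(Rational(1, 6), Pow(252, -1), Add(73, -4608)))) = Add(386, Mul(-1, Mul(Rational(1, 6), Rational(1, 252), -4535))) = Add(386, Mul(-1, Rational(-4535, 1512))) = Add(386, Rational(4535, 1512)) = Rational(588167, 1512)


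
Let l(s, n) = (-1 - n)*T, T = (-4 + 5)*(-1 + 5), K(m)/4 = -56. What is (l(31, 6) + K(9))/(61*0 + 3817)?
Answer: -252/3817 ≈ -0.066020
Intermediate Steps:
K(m) = -224 (K(m) = 4*(-56) = -224)
T = 4 (T = 1*4 = 4)
l(s, n) = -4 - 4*n (l(s, n) = (-1 - n)*4 = -4 - 4*n)
(l(31, 6) + K(9))/(61*0 + 3817) = ((-4 - 4*6) - 224)/(61*0 + 3817) = ((-4 - 24) - 224)/(0 + 3817) = (-28 - 224)/3817 = -252*1/3817 = -252/3817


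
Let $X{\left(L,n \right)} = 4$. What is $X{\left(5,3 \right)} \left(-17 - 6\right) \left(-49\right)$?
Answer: $4508$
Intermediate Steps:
$X{\left(5,3 \right)} \left(-17 - 6\right) \left(-49\right) = 4 \left(-17 - 6\right) \left(-49\right) = 4 \left(\left(-23\right) \left(-49\right)\right) = 4 \cdot 1127 = 4508$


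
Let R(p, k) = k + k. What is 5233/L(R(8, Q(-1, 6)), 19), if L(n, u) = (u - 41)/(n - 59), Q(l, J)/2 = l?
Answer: 329679/22 ≈ 14985.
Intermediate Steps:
Q(l, J) = 2*l
R(p, k) = 2*k
L(n, u) = (-41 + u)/(-59 + n)
5233/L(R(8, Q(-1, 6)), 19) = 5233/(((-41 + 19)/(-59 + 2*(2*(-1))))) = 5233/((-22/(-59 + 2*(-2)))) = 5233/((-22/(-59 - 4))) = 5233/((-22/(-63))) = 5233/((-1/63*(-22))) = 5233/(22/63) = 5233*(63/22) = 329679/22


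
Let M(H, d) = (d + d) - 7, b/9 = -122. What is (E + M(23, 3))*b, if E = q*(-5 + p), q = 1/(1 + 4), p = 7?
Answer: 3294/5 ≈ 658.80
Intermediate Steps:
b = -1098 (b = 9*(-122) = -1098)
q = ⅕ (q = 1/5 = ⅕ ≈ 0.20000)
E = ⅖ (E = (-5 + 7)/5 = (⅕)*2 = ⅖ ≈ 0.40000)
M(H, d) = -7 + 2*d (M(H, d) = 2*d - 7 = -7 + 2*d)
(E + M(23, 3))*b = (⅖ + (-7 + 2*3))*(-1098) = (⅖ + (-7 + 6))*(-1098) = (⅖ - 1)*(-1098) = -⅗*(-1098) = 3294/5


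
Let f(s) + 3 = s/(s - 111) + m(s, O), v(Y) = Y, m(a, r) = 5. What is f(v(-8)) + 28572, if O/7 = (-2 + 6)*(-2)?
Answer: 3400314/119 ≈ 28574.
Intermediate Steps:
O = -56 (O = 7*((-2 + 6)*(-2)) = 7*(4*(-2)) = 7*(-8) = -56)
f(s) = 2 + s/(-111 + s) (f(s) = -3 + (s/(s - 111) + 5) = -3 + (s/(-111 + s) + 5) = -3 + (5 + s/(-111 + s)) = 2 + s/(-111 + s))
f(v(-8)) + 28572 = 3*(-74 - 8)/(-111 - 8) + 28572 = 3*(-82)/(-119) + 28572 = 3*(-1/119)*(-82) + 28572 = 246/119 + 28572 = 3400314/119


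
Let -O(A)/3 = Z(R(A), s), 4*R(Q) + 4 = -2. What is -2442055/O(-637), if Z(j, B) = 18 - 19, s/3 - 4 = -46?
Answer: -2442055/3 ≈ -8.1402e+5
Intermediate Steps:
s = -126 (s = 12 + 3*(-46) = 12 - 138 = -126)
R(Q) = -3/2 (R(Q) = -1 + (¼)*(-2) = -1 - ½ = -3/2)
Z(j, B) = -1
O(A) = 3 (O(A) = -3*(-1) = 3)
-2442055/O(-637) = -2442055/3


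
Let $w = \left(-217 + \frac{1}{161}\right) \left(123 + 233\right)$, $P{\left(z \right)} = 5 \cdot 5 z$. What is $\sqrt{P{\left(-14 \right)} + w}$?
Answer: $\frac{3 i \sqrt{223496014}}{161} \approx 278.57 i$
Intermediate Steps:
$P{\left(z \right)} = 25 z$
$w = - \frac{12437216}{161}$ ($w = \left(-217 + \frac{1}{161}\right) 356 = \left(- \frac{34936}{161}\right) 356 = - \frac{12437216}{161} \approx -77250.0$)
$\sqrt{P{\left(-14 \right)} + w} = \sqrt{25 \left(-14\right) - \frac{12437216}{161}} = \sqrt{-350 - \frac{12437216}{161}} = \sqrt{- \frac{12493566}{161}} = \frac{3 i \sqrt{223496014}}{161}$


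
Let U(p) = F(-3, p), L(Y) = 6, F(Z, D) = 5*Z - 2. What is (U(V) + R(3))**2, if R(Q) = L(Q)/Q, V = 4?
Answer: 225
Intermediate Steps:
F(Z, D) = -2 + 5*Z
U(p) = -17 (U(p) = -2 + 5*(-3) = -2 - 15 = -17)
R(Q) = 6/Q
(U(V) + R(3))**2 = (-17 + 6/3)**2 = (-17 + 6*(1/3))**2 = (-17 + 2)**2 = (-15)**2 = 225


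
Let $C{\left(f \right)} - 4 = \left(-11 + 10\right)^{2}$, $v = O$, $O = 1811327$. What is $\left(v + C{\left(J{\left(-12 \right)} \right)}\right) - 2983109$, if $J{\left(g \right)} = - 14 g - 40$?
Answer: $-1171777$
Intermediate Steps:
$J{\left(g \right)} = -40 - 14 g$
$v = 1811327$
$C{\left(f \right)} = 5$ ($C{\left(f \right)} = 4 + \left(-11 + 10\right)^{2} = 4 + \left(-1\right)^{2} = 4 + 1 = 5$)
$\left(v + C{\left(J{\left(-12 \right)} \right)}\right) - 2983109 = \left(1811327 + 5\right) - 2983109 = 1811332 - 2983109 = -1171777$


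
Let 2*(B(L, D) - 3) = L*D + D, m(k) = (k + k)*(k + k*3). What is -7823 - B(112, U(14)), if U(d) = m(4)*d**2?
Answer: -1425298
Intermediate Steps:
m(k) = 8*k**2 (m(k) = (2*k)*(k + 3*k) = (2*k)*(4*k) = 8*k**2)
U(d) = 128*d**2 (U(d) = (8*4**2)*d**2 = (8*16)*d**2 = 128*d**2)
B(L, D) = 3 + D/2 + D*L/2 (B(L, D) = 3 + (L*D + D)/2 = 3 + (D*L + D)/2 = 3 + (D + D*L)/2 = 3 + (D/2 + D*L/2) = 3 + D/2 + D*L/2)
-7823 - B(112, U(14)) = -7823 - (3 + (128*14**2)/2 + (1/2)*(128*14**2)*112) = -7823 - (3 + (128*196)/2 + (1/2)*(128*196)*112) = -7823 - (3 + (1/2)*25088 + (1/2)*25088*112) = -7823 - (3 + 12544 + 1404928) = -7823 - 1*1417475 = -7823 - 1417475 = -1425298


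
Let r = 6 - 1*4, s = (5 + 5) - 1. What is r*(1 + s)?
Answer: 20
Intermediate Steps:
s = 9 (s = 10 - 1 = 9)
r = 2 (r = 6 - 4 = 2)
r*(1 + s) = 2*(1 + 9) = 2*10 = 20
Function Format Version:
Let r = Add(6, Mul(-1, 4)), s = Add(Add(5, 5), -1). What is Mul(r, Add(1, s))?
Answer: 20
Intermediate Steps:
s = 9 (s = Add(10, -1) = 9)
r = 2 (r = Add(6, -4) = 2)
Mul(r, Add(1, s)) = Mul(2, Add(1, 9)) = Mul(2, 10) = 20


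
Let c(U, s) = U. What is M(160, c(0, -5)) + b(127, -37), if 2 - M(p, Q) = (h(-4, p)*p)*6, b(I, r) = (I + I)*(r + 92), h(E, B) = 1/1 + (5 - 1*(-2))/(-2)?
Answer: 16372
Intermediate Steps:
h(E, B) = -5/2 (h(E, B) = 1*1 + (5 + 2)*(-½) = 1 + 7*(-½) = 1 - 7/2 = -5/2)
b(I, r) = 2*I*(92 + r) (b(I, r) = (2*I)*(92 + r) = 2*I*(92 + r))
M(p, Q) = 2 + 15*p (M(p, Q) = 2 - (-5*p/2)*6 = 2 - (-15)*p = 2 + 15*p)
M(160, c(0, -5)) + b(127, -37) = (2 + 15*160) + 2*127*(92 - 37) = (2 + 2400) + 2*127*55 = 2402 + 13970 = 16372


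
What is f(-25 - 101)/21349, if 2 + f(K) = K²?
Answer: 15874/21349 ≈ 0.74355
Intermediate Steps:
f(K) = -2 + K²
f(-25 - 101)/21349 = (-2 + (-25 - 101)²)/21349 = (-2 + (-126)²)*(1/21349) = (-2 + 15876)*(1/21349) = 15874*(1/21349) = 15874/21349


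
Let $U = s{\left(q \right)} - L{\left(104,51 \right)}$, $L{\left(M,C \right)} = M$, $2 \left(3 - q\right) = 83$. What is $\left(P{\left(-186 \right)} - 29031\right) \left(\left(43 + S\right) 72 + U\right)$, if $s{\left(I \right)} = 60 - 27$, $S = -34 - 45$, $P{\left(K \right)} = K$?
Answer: $77804871$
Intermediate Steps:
$q = - \frac{77}{2}$ ($q = 3 - \frac{83}{2} = - \frac{77}{2} \approx -38.5$)
$S = -79$
$s{\left(I \right)} = 33$ ($s{\left(I \right)} = 60 - 27 = 33$)
$U = -71$ ($U = 33 - 104 = -71$)
$\left(P{\left(-186 \right)} - 29031\right) \left(\left(43 + S\right) 72 + U\right) = \left(-186 - 29031\right) \left(\left(43 - 79\right) 72 - 71\right) = - 29217 \left(\left(-36\right) 72 - 71\right) = - 29217 \left(-2592 - 71\right) = \left(-29217\right) \left(-2663\right) = 77804871$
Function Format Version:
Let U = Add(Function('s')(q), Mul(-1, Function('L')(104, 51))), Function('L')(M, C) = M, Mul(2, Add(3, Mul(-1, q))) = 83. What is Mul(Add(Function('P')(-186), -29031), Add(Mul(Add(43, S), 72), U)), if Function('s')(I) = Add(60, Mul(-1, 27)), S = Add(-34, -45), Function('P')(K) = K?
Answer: 77804871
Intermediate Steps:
q = Rational(-77, 2) (q = Add(3, Mul(Rational(-1, 2), 83)) = Add(3, Rational(-83, 2)) = Rational(-77, 2) ≈ -38.500)
S = -79
Function('s')(I) = 33 (Function('s')(I) = Add(60, -27) = 33)
U = -71 (U = Add(33, Mul(-1, 104)) = Add(33, -104) = -71)
Mul(Add(Function('P')(-186), -29031), Add(Mul(Add(43, S), 72), U)) = Mul(Add(-186, -29031), Add(Mul(Add(43, -79), 72), -71)) = Mul(-29217, Add(Mul(-36, 72), -71)) = Mul(-29217, Add(-2592, -71)) = Mul(-29217, -2663) = 77804871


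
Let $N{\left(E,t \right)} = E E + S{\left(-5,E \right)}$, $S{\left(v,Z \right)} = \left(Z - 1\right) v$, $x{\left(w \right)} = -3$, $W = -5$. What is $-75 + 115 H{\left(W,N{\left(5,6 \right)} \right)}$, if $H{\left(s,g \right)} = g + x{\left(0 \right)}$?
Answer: $155$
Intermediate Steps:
$S{\left(v,Z \right)} = v \left(-1 + Z\right)$ ($S{\left(v,Z \right)} = \left(-1 + Z\right) v = v \left(-1 + Z\right)$)
$N{\left(E,t \right)} = 5 + E^{2} - 5 E$ ($N{\left(E,t \right)} = E E - 5 \left(-1 + E\right) = E^{2} - \left(-5 + 5 E\right) = 5 + E^{2} - 5 E$)
$H{\left(s,g \right)} = -3 + g$ ($H{\left(s,g \right)} = g - 3 = -3 + g$)
$-75 + 115 H{\left(W,N{\left(5,6 \right)} \right)} = -75 + 115 \left(-3 + \left(5 + 5^{2} - 25\right)\right) = -75 + 115 \left(-3 + \left(5 + 25 - 25\right)\right) = -75 + 115 \left(-3 + 5\right) = -75 + 115 \cdot 2 = -75 + 230 = 155$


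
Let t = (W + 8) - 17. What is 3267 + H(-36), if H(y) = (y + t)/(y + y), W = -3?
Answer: 9803/3 ≈ 3267.7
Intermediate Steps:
t = -12 (t = (-3 + 8) - 17 = 5 - 17 = -12)
H(y) = (-12 + y)/(2*y) (H(y) = (y - 12)/(y + y) = (-12 + y)/((2*y)) = (-12 + y)*(1/(2*y)) = (-12 + y)/(2*y))
3267 + H(-36) = 3267 + (½)*(-12 - 36)/(-36) = 3267 + (½)*(-1/36)*(-48) = 3267 + ⅔ = 9803/3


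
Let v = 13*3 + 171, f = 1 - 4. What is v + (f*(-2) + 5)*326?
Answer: 3796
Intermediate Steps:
f = -3
v = 210 (v = 39 + 171 = 210)
v + (f*(-2) + 5)*326 = 210 + (-3*(-2) + 5)*326 = 210 + (6 + 5)*326 = 210 + 11*326 = 210 + 3586 = 3796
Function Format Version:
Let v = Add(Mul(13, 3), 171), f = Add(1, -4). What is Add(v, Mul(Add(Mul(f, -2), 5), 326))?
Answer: 3796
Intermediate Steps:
f = -3
v = 210 (v = Add(39, 171) = 210)
Add(v, Mul(Add(Mul(f, -2), 5), 326)) = Add(210, Mul(Add(Mul(-3, -2), 5), 326)) = Add(210, Mul(Add(6, 5), 326)) = Add(210, Mul(11, 326)) = Add(210, 3586) = 3796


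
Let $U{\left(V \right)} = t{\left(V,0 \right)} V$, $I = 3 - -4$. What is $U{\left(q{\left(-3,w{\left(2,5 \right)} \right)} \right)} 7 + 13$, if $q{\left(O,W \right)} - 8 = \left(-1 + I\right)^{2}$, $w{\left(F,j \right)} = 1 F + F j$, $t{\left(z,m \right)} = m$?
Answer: $13$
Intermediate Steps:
$w{\left(F,j \right)} = F + F j$
$I = 7$ ($I = 3 + 4 = 7$)
$q{\left(O,W \right)} = 44$ ($q{\left(O,W \right)} = 8 + \left(-1 + 7\right)^{2} = 8 + 6^{2} = 8 + 36 = 44$)
$U{\left(V \right)} = 0$ ($U{\left(V \right)} = 0 V = 0$)
$U{\left(q{\left(-3,w{\left(2,5 \right)} \right)} \right)} 7 + 13 = 0 \cdot 7 + 13 = 0 + 13 = 13$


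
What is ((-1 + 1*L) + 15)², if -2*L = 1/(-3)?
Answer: 7225/36 ≈ 200.69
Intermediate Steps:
L = ⅙ (L = -½/(-3) = -½*(-⅓) = ⅙ ≈ 0.16667)
((-1 + 1*L) + 15)² = ((-1 + 1*(⅙)) + 15)² = ((-1 + ⅙) + 15)² = (-⅚ + 15)² = (85/6)² = 7225/36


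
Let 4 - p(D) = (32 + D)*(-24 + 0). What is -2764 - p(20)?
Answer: -4016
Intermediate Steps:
p(D) = 772 + 24*D (p(D) = 4 - (32 + D)*(-24 + 0) = 4 - (32 + D)*(-24) = 4 - (-768 - 24*D) = 4 + (768 + 24*D) = 772 + 24*D)
-2764 - p(20) = -2764 - (772 + 24*20) = -2764 - (772 + 480) = -2764 - 1*1252 = -2764 - 1252 = -4016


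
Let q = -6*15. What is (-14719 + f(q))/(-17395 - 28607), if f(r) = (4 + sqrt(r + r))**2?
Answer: 11/34 - 8*I*sqrt(5)/7667 ≈ 0.32353 - 0.0023332*I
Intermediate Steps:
q = -90
f(r) = (4 + sqrt(2)*sqrt(r))**2 (f(r) = (4 + sqrt(2*r))**2 = (4 + sqrt(2)*sqrt(r))**2)
(-14719 + f(q))/(-17395 - 28607) = (-14719 + (4 + sqrt(2)*sqrt(-90))**2)/(-17395 - 28607) = (-14719 + (4 + sqrt(2)*(3*I*sqrt(10)))**2)/(-46002) = (-14719 + (4 + 6*I*sqrt(5))**2)*(-1/46002) = 359/1122 - (4 + 6*I*sqrt(5))**2/46002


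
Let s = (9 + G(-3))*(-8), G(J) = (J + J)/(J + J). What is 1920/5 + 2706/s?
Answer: 14007/40 ≈ 350.17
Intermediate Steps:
G(J) = 1 (G(J) = (2*J)/((2*J)) = (2*J)*(1/(2*J)) = 1)
s = -80 (s = (9 + 1)*(-8) = 10*(-8) = -80)
1920/5 + 2706/s = 1920/5 + 2706/(-80) = 1920*(⅕) + 2706*(-1/80) = 384 - 1353/40 = 14007/40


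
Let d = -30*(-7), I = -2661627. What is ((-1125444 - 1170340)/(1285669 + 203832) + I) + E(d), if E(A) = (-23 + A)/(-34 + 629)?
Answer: -138757426702374/52132535 ≈ -2.6616e+6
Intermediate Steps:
d = 210
E(A) = -23/595 + A/595 (E(A) = (-23 + A)/595 = (-23 + A)*(1/595) = -23/595 + A/595)
((-1125444 - 1170340)/(1285669 + 203832) + I) + E(d) = ((-1125444 - 1170340)/(1285669 + 203832) - 2661627) + (-23/595 + (1/595)*210) = (-2295784/1489501 - 2661627) + (-23/595 + 6/17) = (-2295784*1/1489501 - 2661627) + 11/35 = (-2295784/1489501 - 2661627) + 11/35 = -3964498373911/1489501 + 11/35 = -138757426702374/52132535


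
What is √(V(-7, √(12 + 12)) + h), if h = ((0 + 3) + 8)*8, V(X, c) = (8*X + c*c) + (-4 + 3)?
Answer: √55 ≈ 7.4162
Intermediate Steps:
V(X, c) = -1 + c² + 8*X (V(X, c) = (8*X + c²) - 1 = (c² + 8*X) - 1 = -1 + c² + 8*X)
h = 88 (h = (3 + 8)*8 = 11*8 = 88)
√(V(-7, √(12 + 12)) + h) = √((-1 + (√(12 + 12))² + 8*(-7)) + 88) = √((-1 + (√24)² - 56) + 88) = √((-1 + (2*√6)² - 56) + 88) = √((-1 + 24 - 56) + 88) = √(-33 + 88) = √55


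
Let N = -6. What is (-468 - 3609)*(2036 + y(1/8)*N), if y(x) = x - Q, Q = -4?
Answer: -32799465/4 ≈ -8.1999e+6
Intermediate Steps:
y(x) = 4 + x (y(x) = x - 1*(-4) = x + 4 = 4 + x)
(-468 - 3609)*(2036 + y(1/8)*N) = (-468 - 3609)*(2036 + (4 + 1/8)*(-6)) = -4077*(2036 + (4 + ⅛)*(-6)) = -4077*(2036 + (33/8)*(-6)) = -4077*(2036 - 99/4) = -4077*8045/4 = -32799465/4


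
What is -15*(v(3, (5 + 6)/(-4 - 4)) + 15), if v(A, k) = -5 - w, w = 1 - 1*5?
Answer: -210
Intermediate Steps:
w = -4 (w = 1 - 5 = -4)
v(A, k) = -1 (v(A, k) = -5 - 1*(-4) = -5 + 4 = -1)
-15*(v(3, (5 + 6)/(-4 - 4)) + 15) = -15*(-1 + 15) = -15*14 = -210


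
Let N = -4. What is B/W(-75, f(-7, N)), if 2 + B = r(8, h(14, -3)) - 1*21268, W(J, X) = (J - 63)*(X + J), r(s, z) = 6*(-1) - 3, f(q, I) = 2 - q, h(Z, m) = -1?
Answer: -7093/3036 ≈ -2.3363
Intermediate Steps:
r(s, z) = -9 (r(s, z) = -6 - 3 = -9)
W(J, X) = (-63 + J)*(J + X)
B = -21279 (B = -2 + (-9 - 1*21268) = -2 + (-9 - 21268) = -2 - 21277 = -21279)
B/W(-75, f(-7, N)) = -21279/((-75)**2 - 63*(-75) - 63*(2 - 1*(-7)) - 75*(2 - 1*(-7))) = -21279/(5625 + 4725 - 63*(2 + 7) - 75*(2 + 7)) = -21279/(5625 + 4725 - 63*9 - 75*9) = -21279/(5625 + 4725 - 567 - 675) = -21279/9108 = -21279*1/9108 = -7093/3036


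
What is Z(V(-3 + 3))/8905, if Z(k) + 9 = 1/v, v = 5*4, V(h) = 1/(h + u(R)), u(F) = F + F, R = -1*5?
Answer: -179/178100 ≈ -0.0010051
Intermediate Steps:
R = -5
u(F) = 2*F
V(h) = 1/(-10 + h) (V(h) = 1/(h + 2*(-5)) = 1/(h - 10) = 1/(-10 + h))
v = 20
Z(k) = -179/20 (Z(k) = -9 + 1/20 = -179/20)
Z(V(-3 + 3))/8905 = -179/20/8905 = -179/20*1/8905 = -179/178100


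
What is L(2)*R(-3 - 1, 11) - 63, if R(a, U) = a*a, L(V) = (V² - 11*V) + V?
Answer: -319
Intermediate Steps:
L(V) = V² - 10*V
R(a, U) = a²
L(2)*R(-3 - 1, 11) - 63 = (2*(-10 + 2))*(-3 - 1)² - 63 = (2*(-8))*(-4)² - 63 = -16*16 - 63 = -256 - 63 = -319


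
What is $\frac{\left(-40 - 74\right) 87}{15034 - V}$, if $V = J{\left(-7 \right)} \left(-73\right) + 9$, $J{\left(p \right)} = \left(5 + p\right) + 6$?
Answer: $- \frac{9918}{15317} \approx -0.64752$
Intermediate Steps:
$J{\left(p \right)} = 11 + p$
$V = -283$ ($V = \left(11 - 7\right) \left(-73\right) + 9 = 4 \left(-73\right) + 9 = -292 + 9 = -283$)
$\frac{\left(-40 - 74\right) 87}{15034 - V} = \frac{\left(-40 - 74\right) 87}{15034 - -283} = \frac{\left(-114\right) 87}{15034 + 283} = - \frac{9918}{15317}$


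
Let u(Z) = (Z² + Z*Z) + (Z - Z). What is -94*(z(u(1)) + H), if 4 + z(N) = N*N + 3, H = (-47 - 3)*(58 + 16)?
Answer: 347518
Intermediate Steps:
H = -3700 (H = -50*74 = -3700)
u(Z) = 2*Z² (u(Z) = (Z² + Z²) + 0 = 2*Z² + 0 = 2*Z²)
z(N) = -1 + N² (z(N) = -4 + (N*N + 3) = -4 + (N² + 3) = -4 + (3 + N²) = -1 + N²)
-94*(z(u(1)) + H) = -94*((-1 + (2*1²)²) - 3700) = -94*((-1 + (2*1)²) - 3700) = -94*((-1 + 2²) - 3700) = -94*((-1 + 4) - 3700) = -94*(3 - 3700) = -94*(-3697) = 347518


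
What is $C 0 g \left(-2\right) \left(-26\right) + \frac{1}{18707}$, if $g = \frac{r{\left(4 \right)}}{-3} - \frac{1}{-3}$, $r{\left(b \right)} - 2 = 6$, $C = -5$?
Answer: $\frac{1}{18707} \approx 5.3456 \cdot 10^{-5}$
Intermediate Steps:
$r{\left(b \right)} = 8$ ($r{\left(b \right)} = 2 + 6 = 8$)
$g = - \frac{7}{3}$ ($g = \frac{8}{-3} - \frac{1}{-3} = 8 \left(- \frac{1}{3}\right) - - \frac{1}{3} = - \frac{8}{3} + \frac{1}{3} = - \frac{7}{3} \approx -2.3333$)
$C 0 g \left(-2\right) \left(-26\right) + \frac{1}{18707} = - 5 \cdot 0 \left(\left(- \frac{7}{3}\right) \left(-2\right)\right) \left(-26\right) + \frac{1}{18707} = - 5 \cdot 0 \cdot \frac{14}{3} \left(-26\right) + \frac{1}{18707} = \left(-5\right) 0 \left(-26\right) + \frac{1}{18707} = 0 \left(-26\right) + \frac{1}{18707} = 0 + \frac{1}{18707} = \frac{1}{18707}$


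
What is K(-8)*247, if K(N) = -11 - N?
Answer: -741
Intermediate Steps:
K(-8)*247 = (-11 - 1*(-8))*247 = (-11 + 8)*247 = -3*247 = -741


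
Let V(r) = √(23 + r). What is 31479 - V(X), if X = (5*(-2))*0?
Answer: 31479 - √23 ≈ 31474.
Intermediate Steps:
X = 0 (X = -10*0 = 0)
31479 - V(X) = 31479 - √(23 + 0) = 31479 - √23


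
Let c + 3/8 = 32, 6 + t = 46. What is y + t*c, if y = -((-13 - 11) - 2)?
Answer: 1291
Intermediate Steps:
t = 40 (t = -6 + 46 = 40)
c = 253/8 (c = -3/8 + 32 = 253/8 ≈ 31.625)
y = 26 (y = -(-24 - 2) = -1*(-26) = 26)
y + t*c = 26 + 40*(253/8) = 26 + 1265 = 1291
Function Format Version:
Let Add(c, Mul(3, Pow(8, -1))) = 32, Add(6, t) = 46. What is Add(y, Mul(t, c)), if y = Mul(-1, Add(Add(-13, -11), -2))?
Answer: 1291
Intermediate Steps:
t = 40 (t = Add(-6, 46) = 40)
c = Rational(253, 8) (c = Add(Rational(-3, 8), 32) = Rational(253, 8) ≈ 31.625)
y = 26 (y = Mul(-1, Add(-24, -2)) = Mul(-1, -26) = 26)
Add(y, Mul(t, c)) = Add(26, Mul(40, Rational(253, 8))) = Add(26, 1265) = 1291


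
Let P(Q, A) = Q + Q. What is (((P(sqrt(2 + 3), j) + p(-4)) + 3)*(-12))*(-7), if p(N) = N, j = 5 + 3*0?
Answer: -84 + 168*sqrt(5) ≈ 291.66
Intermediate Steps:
j = 5 (j = 5 + 0 = 5)
P(Q, A) = 2*Q
(((P(sqrt(2 + 3), j) + p(-4)) + 3)*(-12))*(-7) = (((2*sqrt(2 + 3) - 4) + 3)*(-12))*(-7) = (((2*sqrt(5) - 4) + 3)*(-12))*(-7) = (((-4 + 2*sqrt(5)) + 3)*(-12))*(-7) = ((-1 + 2*sqrt(5))*(-12))*(-7) = (12 - 24*sqrt(5))*(-7) = -84 + 168*sqrt(5)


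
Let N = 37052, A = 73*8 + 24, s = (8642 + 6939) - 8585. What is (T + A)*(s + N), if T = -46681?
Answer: -2029423504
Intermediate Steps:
s = 6996 (s = 15581 - 8585 = 6996)
A = 608 (A = 584 + 24 = 608)
(T + A)*(s + N) = (-46681 + 608)*(6996 + 37052) = -46073*44048 = -2029423504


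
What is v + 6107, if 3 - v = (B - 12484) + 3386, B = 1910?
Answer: 13298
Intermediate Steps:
v = 7191 (v = 3 - ((1910 - 12484) + 3386) = 3 - (-10574 + 3386) = 3 - 1*(-7188) = 3 + 7188 = 7191)
v + 6107 = 7191 + 6107 = 13298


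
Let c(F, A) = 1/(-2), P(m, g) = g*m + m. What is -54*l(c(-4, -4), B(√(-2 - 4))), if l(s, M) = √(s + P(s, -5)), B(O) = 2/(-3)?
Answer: -27*√6 ≈ -66.136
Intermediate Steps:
P(m, g) = m + g*m
B(O) = -⅔ (B(O) = 2*(-⅓) = -⅔)
c(F, A) = -½
l(s, M) = √3*√(-s) (l(s, M) = √(s + s*(1 - 5)) = √(s + s*(-4)) = √(s - 4*s) = √(-3*s) = √3*√(-s))
-54*l(c(-4, -4), B(√(-2 - 4))) = -54*√3*√(-1*(-½)) = -54*√3*√(½) = -54*√3*√2/2 = -27*√6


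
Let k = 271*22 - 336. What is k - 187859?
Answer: -182233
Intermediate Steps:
k = 5626 (k = 5962 - 336 = 5626)
k - 187859 = 5626 - 187859 = -182233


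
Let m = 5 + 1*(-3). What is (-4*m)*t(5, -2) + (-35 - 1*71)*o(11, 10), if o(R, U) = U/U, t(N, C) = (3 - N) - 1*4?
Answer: -58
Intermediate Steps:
t(N, C) = -1 - N (t(N, C) = (3 - N) - 4 = -1 - N)
m = 2 (m = 5 - 3 = 2)
o(R, U) = 1
(-4*m)*t(5, -2) + (-35 - 1*71)*o(11, 10) = (-4*2)*(-1 - 1*5) + (-35 - 1*71)*1 = -8*(-1 - 5) + (-35 - 71)*1 = -8*(-6) - 106*1 = 48 - 106 = -58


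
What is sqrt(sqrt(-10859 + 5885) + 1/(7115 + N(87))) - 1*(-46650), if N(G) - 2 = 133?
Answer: 46650 + sqrt(290 + 2102500*I*sqrt(4974))/1450 ≈ 46656.0 + 5.9383*I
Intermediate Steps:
N(G) = 135 (N(G) = 2 + 133 = 135)
sqrt(sqrt(-10859 + 5885) + 1/(7115 + N(87))) - 1*(-46650) = sqrt(sqrt(-10859 + 5885) + 1/(7115 + 135)) - 1*(-46650) = sqrt(sqrt(-4974) + 1/7250) + 46650 = sqrt(I*sqrt(4974) + 1/7250) + 46650 = sqrt(1/7250 + I*sqrt(4974)) + 46650 = 46650 + sqrt(1/7250 + I*sqrt(4974))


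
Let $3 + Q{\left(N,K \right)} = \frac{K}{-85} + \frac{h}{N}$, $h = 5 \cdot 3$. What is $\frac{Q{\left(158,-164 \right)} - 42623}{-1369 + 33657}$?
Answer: $- \frac{572439993}{433627840} \approx -1.3201$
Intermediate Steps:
$h = 15$
$Q{\left(N,K \right)} = -3 + \frac{15}{N} - \frac{K}{85}$ ($Q{\left(N,K \right)} = -3 + \left(\frac{K}{-85} + \frac{15}{N}\right) = -3 + \left(K \left(- \frac{1}{85}\right) + \frac{15}{N}\right) = -3 - \left(- \frac{15}{N} + \frac{K}{85}\right) = -3 + \frac{15}{N} - \frac{K}{85}$)
$\frac{Q{\left(158,-164 \right)} - 42623}{-1369 + 33657} = \frac{\left(-3 + \frac{15}{158} - - \frac{164}{85}\right) - 42623}{-1369 + 33657} = \frac{\left(-3 + 15 \cdot \frac{1}{158} + \frac{164}{85}\right) - 42623}{32288} = \left(\left(-3 + \frac{15}{158} + \frac{164}{85}\right) - 42623\right) \frac{1}{32288} = \left(- \frac{13103}{13430} - 42623\right) \frac{1}{32288} = \left(- \frac{572439993}{13430}\right) \frac{1}{32288} = - \frac{572439993}{433627840}$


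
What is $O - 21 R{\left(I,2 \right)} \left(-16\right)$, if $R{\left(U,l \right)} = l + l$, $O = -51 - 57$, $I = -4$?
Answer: $1236$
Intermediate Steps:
$O = -108$
$R{\left(U,l \right)} = 2 l$
$O - 21 R{\left(I,2 \right)} \left(-16\right) = -108 - 21 \cdot 2 \cdot 2 \left(-16\right) = -108 - 21 \cdot 4 \left(-16\right) = -108 - -1344 = -108 + 1344 = 1236$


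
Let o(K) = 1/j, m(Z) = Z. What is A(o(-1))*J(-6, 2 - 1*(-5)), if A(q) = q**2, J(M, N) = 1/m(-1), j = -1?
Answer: -1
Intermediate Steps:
J(M, N) = -1 (J(M, N) = 1/(-1) = -1)
o(K) = -1 (o(K) = 1/(-1) = -1)
A(o(-1))*J(-6, 2 - 1*(-5)) = (-1)**2*(-1) = 1*(-1) = -1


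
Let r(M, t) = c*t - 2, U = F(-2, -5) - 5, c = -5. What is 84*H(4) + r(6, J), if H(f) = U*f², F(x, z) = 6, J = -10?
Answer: 1392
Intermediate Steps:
U = 1 (U = 6 - 5 = 1)
r(M, t) = -2 - 5*t (r(M, t) = -5*t - 2 = -2 - 5*t)
H(f) = f² (H(f) = 1*f² = f²)
84*H(4) + r(6, J) = 84*4² + (-2 - 5*(-10)) = 84*16 + (-2 + 50) = 1344 + 48 = 1392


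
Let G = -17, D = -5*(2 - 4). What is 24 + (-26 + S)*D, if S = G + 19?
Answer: -216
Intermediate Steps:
D = 10 (D = -5*(-2) = 10)
S = 2 (S = -17 + 19 = 2)
24 + (-26 + S)*D = 24 + (-26 + 2)*10 = 24 - 24*10 = 24 - 240 = -216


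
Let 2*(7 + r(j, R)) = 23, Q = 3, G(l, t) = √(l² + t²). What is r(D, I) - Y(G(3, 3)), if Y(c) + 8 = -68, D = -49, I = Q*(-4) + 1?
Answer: 161/2 ≈ 80.500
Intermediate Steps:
I = -11 (I = 3*(-4) + 1 = -12 + 1 = -11)
Y(c) = -76 (Y(c) = -8 - 68 = -76)
r(j, R) = 9/2 (r(j, R) = -7 + (½)*23 = -7 + 23/2 = 9/2)
r(D, I) - Y(G(3, 3)) = 9/2 - 1*(-76) = 9/2 + 76 = 161/2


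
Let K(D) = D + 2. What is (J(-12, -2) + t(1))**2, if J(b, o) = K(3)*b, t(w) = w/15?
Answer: 808201/225 ≈ 3592.0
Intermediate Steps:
t(w) = w/15 (t(w) = w*(1/15) = w/15)
K(D) = 2 + D
J(b, o) = 5*b (J(b, o) = (2 + 3)*b = 5*b)
(J(-12, -2) + t(1))**2 = (5*(-12) + (1/15)*1)**2 = (-60 + 1/15)**2 = (-899/15)**2 = 808201/225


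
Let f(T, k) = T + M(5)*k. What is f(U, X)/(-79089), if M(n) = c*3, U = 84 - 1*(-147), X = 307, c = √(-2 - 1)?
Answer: -77/26363 - 307*I*√3/26363 ≈ -0.0029208 - 0.02017*I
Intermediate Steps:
c = I*√3 (c = √(-3) = I*√3 ≈ 1.732*I)
U = 231 (U = 84 + 147 = 231)
M(n) = 3*I*√3 (M(n) = (I*√3)*3 = 3*I*√3)
f(T, k) = T + 3*I*k*√3 (f(T, k) = T + (3*I*√3)*k = T + 3*I*k*√3)
f(U, X)/(-79089) = (231 + 3*I*307*√3)/(-79089) = (231 + 921*I*√3)*(-1/79089) = -77/26363 - 307*I*√3/26363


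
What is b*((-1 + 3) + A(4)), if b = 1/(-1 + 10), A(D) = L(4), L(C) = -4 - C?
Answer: -⅔ ≈ -0.66667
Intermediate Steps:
A(D) = -8 (A(D) = -4 - 1*4 = -4 - 4 = -8)
b = ⅑ (b = 1/9 = ⅑ ≈ 0.11111)
b*((-1 + 3) + A(4)) = ((-1 + 3) - 8)/9 = (2 - 8)/9 = (⅑)*(-6) = -⅔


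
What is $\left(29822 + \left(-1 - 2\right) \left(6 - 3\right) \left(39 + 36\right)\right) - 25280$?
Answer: $3867$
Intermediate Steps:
$\left(29822 + \left(-1 - 2\right) \left(6 - 3\right) \left(39 + 36\right)\right) - 25280 = \left(29822 + \left(-1 - 2\right) 3 \cdot 75\right) - 25280 = \left(29822 + \left(-3\right) 3 \cdot 75\right) - 25280 = \left(29822 - 675\right) - 25280 = 29147 - 25280 = 3867$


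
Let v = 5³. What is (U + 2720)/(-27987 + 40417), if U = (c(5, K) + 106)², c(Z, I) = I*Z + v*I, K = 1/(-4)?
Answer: 32489/49720 ≈ 0.65344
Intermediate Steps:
K = -¼ ≈ -0.25000
v = 125
c(Z, I) = 125*I + I*Z (c(Z, I) = I*Z + 125*I = 125*I + I*Z)
U = 21609/4 (U = (-(125 + 5)/4 + 106)² = (-¼*130 + 106)² = (-65/2 + 106)² = (147/2)² = 21609/4 ≈ 5402.3)
(U + 2720)/(-27987 + 40417) = (21609/4 + 2720)/(-27987 + 40417) = (32489/4)/12430 = (32489/4)*(1/12430) = 32489/49720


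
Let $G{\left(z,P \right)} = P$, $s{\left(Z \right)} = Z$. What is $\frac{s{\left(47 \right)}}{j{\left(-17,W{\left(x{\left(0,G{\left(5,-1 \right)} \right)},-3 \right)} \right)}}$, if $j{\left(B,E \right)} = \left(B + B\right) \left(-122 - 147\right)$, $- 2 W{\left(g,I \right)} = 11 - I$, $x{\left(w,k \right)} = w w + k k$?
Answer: $\frac{47}{9146} \approx 0.0051389$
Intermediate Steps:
$x{\left(w,k \right)} = k^{2} + w^{2}$ ($x{\left(w,k \right)} = w^{2} + k^{2} = k^{2} + w^{2}$)
$W{\left(g,I \right)} = - \frac{11}{2} + \frac{I}{2}$ ($W{\left(g,I \right)} = - \frac{11 - I}{2} = - \frac{11}{2} + \frac{I}{2}$)
$j{\left(B,E \right)} = - 538 B$ ($j{\left(B,E \right)} = 2 B \left(-269\right) = - 538 B$)
$\frac{s{\left(47 \right)}}{j{\left(-17,W{\left(x{\left(0,G{\left(5,-1 \right)} \right)},-3 \right)} \right)}} = \frac{47}{\left(-538\right) \left(-17\right)} = \frac{47}{9146}$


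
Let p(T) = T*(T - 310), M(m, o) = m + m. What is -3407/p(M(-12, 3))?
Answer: -3407/8016 ≈ -0.42502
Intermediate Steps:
M(m, o) = 2*m
p(T) = T*(-310 + T)
-3407/p(M(-12, 3)) = -3407*(-1/(24*(-310 + 2*(-12)))) = -3407*(-1/(24*(-310 - 24))) = -3407/((-24*(-334))) = -3407/8016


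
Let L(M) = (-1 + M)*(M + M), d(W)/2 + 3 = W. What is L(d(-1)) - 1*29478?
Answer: -29334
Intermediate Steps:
d(W) = -6 + 2*W
L(M) = 2*M*(-1 + M) (L(M) = (-1 + M)*(2*M) = 2*M*(-1 + M))
L(d(-1)) - 1*29478 = 2*(-6 + 2*(-1))*(-1 + (-6 + 2*(-1))) - 1*29478 = 2*(-6 - 2)*(-1 + (-6 - 2)) - 29478 = 2*(-8)*(-1 - 8) - 29478 = 2*(-8)*(-9) - 29478 = 144 - 29478 = -29334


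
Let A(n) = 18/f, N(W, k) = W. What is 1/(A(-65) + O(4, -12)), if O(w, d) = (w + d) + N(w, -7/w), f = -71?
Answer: -71/302 ≈ -0.23510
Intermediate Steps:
A(n) = -18/71 (A(n) = 18/(-71) = 18*(-1/71) = -18/71)
O(w, d) = d + 2*w (O(w, d) = (w + d) + w = (d + w) + w = d + 2*w)
1/(A(-65) + O(4, -12)) = 1/(-18/71 + (-12 + 2*4)) = 1/(-18/71 + (-12 + 8)) = 1/(-18/71 - 4) = 1/(-302/71) = -71/302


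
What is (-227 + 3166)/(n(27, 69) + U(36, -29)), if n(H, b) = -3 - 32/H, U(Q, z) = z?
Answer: -79353/896 ≈ -88.564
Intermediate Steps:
n(H, b) = -3 - 32/H
(-227 + 3166)/(n(27, 69) + U(36, -29)) = (-227 + 3166)/((-3 - 32/27) - 29) = 2939/((-3 - 32*1/27) - 29) = 2939/((-3 - 32/27) - 29) = 2939/(-113/27 - 29) = 2939/(-896/27) = 2939*(-27/896) = -79353/896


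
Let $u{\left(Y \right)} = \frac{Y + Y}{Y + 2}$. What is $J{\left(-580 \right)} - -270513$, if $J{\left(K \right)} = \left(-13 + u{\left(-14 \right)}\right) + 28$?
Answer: $\frac{811591}{3} \approx 2.7053 \cdot 10^{5}$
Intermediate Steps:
$u{\left(Y \right)} = \frac{2 Y}{2 + Y}$
$J{\left(K \right)} = \frac{52}{3}$ ($J{\left(K \right)} = \left(-13 + 2 \left(-14\right) \frac{1}{2 - 14}\right) + 28 = \left(-13 + 2 \left(-14\right) \frac{1}{-12}\right) + 28 = \left(-13 + 2 \left(-14\right) \left(- \frac{1}{12}\right)\right) + 28 = \left(-13 + \frac{7}{3}\right) + 28 = - \frac{32}{3} + 28 = \frac{52}{3}$)
$J{\left(-580 \right)} - -270513 = \frac{52}{3} - -270513 = \frac{52}{3} + 270513 = \frac{811591}{3}$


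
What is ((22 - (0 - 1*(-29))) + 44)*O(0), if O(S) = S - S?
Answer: 0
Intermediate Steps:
O(S) = 0
((22 - (0 - 1*(-29))) + 44)*O(0) = ((22 - (0 - 1*(-29))) + 44)*0 = ((22 - (0 + 29)) + 44)*0 = ((22 - 1*29) + 44)*0 = ((22 - 29) + 44)*0 = (-7 + 44)*0 = 37*0 = 0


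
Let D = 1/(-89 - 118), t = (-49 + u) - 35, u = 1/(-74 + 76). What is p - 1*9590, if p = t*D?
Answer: -3970093/414 ≈ -9589.6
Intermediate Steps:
u = 1/2 ≈ 0.50000
t = -167/2 (t = (-49 + 1/2) - 35 = -97/2 - 35 = -167/2 ≈ -83.500)
D = -1/207 (D = 1/(-207) = -1/207 ≈ -0.0048309)
p = 167/414 (p = -167/2*(-1/207) = 167/414 ≈ 0.40338)
p - 1*9590 = 167/414 - 1*9590 = 167/414 - 9590 = -3970093/414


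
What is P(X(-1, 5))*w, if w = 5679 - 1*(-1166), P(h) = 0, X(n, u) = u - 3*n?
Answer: 0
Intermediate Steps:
w = 6845 (w = 5679 + 1166 = 6845)
P(X(-1, 5))*w = 0*6845 = 0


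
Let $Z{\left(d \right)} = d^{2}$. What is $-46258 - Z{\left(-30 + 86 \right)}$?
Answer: $-49394$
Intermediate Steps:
$-46258 - Z{\left(-30 + 86 \right)} = -46258 - \left(-30 + 86\right)^{2} = -46258 - 56^{2} = -46258 - 3136 = -49394$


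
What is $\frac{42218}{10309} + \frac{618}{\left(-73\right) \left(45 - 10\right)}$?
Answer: $\frac{101496028}{26339495} \approx 3.8534$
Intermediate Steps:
$\frac{42218}{10309} + \frac{618}{\left(-73\right) \left(45 - 10\right)} = 42218 \cdot \frac{1}{10309} + \frac{618}{\left(-73\right) 35} = \frac{42218}{10309} + \frac{618}{-2555} = \frac{42218}{10309} + 618 \left(- \frac{1}{2555}\right) = \frac{42218}{10309} - \frac{618}{2555} = \frac{101496028}{26339495}$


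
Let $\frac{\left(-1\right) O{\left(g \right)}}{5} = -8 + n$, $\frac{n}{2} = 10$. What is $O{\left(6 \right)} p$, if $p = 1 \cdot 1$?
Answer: $-60$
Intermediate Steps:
$n = 20$ ($n = 2 \cdot 10 = 20$)
$O{\left(g \right)} = -60$ ($O{\left(g \right)} = - 5 \left(-8 + 20\right) = \left(-5\right) 12 = -60$)
$p = 1$
$O{\left(6 \right)} p = \left(-60\right) 1 = -60$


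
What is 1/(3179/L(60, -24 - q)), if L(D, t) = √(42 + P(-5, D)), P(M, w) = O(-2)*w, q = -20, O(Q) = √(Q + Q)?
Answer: √(42 + 120*I)/3179 ≈ 0.0028928 + 0.0020524*I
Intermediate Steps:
O(Q) = √2*√Q (O(Q) = √(2*Q) = √2*√Q)
P(M, w) = 2*I*w (P(M, w) = (√2*√(-2))*w = (√2*(I*√2))*w = (2*I)*w = 2*I*w)
L(D, t) = √(42 + 2*I*D)
1/(3179/L(60, -24 - q)) = 1/(3179/(√(42 + 2*I*60))) = 1/(3179/(√(42 + 120*I))) = 1/(3179/√(42 + 120*I)) = √(42 + 120*I)/3179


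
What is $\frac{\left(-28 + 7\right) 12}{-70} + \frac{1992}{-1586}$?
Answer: $\frac{9294}{3965} \approx 2.344$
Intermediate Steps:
$\frac{\left(-28 + 7\right) 12}{-70} + \frac{1992}{-1586} = \left(-21\right) 12 \left(- \frac{1}{70}\right) + 1992 \left(- \frac{1}{1586}\right) = \left(-252\right) \left(- \frac{1}{70}\right) - \frac{996}{793} = \frac{18}{5} - \frac{996}{793} = \frac{9294}{3965}$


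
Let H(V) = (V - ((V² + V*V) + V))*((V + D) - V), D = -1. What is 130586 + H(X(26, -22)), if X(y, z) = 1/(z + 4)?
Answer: 21154933/162 ≈ 1.3059e+5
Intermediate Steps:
X(y, z) = 1/(4 + z)
H(V) = 2*V² (H(V) = (V - ((V² + V*V) + V))*((V - 1) - V) = (V - ((V² + V²) + V))*((-1 + V) - V) = (V - (2*V² + V))*(-1) = (V - (V + 2*V²))*(-1) = (V + (-V - 2*V²))*(-1) = -2*V²*(-1) = 2*V²)
130586 + H(X(26, -22)) = 130586 + 2*(1/(4 - 22))² = 130586 + 2*(1/(-18))² = 130586 + 2*(-1/18)² = 130586 + 2*(1/324) = 130586 + 1/162 = 21154933/162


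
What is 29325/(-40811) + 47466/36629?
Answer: 862989501/1494866119 ≈ 0.57730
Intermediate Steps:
29325/(-40811) + 47466/36629 = 29325*(-1/40811) + 47466*(1/36629) = -29325/40811 + 47466/36629 = 862989501/1494866119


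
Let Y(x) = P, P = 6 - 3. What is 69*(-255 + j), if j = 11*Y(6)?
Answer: -15318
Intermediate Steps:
P = 3
Y(x) = 3
j = 33 (j = 11*3 = 33)
69*(-255 + j) = 69*(-255 + 33) = 69*(-222) = -15318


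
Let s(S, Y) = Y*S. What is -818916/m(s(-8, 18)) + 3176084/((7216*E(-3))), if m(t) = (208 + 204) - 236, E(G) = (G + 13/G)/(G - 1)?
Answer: -87568653/19844 ≈ -4412.9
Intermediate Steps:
E(G) = (G + 13/G)/(-1 + G)
s(S, Y) = S*Y
m(t) = 176 (m(t) = 412 - 236 = 176)
-818916/m(s(-8, 18)) + 3176084/((7216*E(-3))) = -818916/176 + 3176084/((7216*((13 + (-3)**2)/((-3)*(-1 - 3))))) = -818916*1/176 + 3176084/((7216*(-1/3*(13 + 9)/(-4)))) = -204729/44 + 3176084/((7216*(-1/3*(-1/4)*22))) = -204729/44 + 3176084/((7216*(11/6))) = -204729/44 + 3176084/(39688/3) = -204729/44 + 3176084*(3/39688) = -204729/44 + 2382063/9922 = -87568653/19844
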